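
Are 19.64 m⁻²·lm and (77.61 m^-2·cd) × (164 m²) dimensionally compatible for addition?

No

Dimensions:
  19.64 m⁻²·lm:  lm·m⁻² = cd·m⁻² = m⁻²·cd
  (77.61 m^-2·cd) × (164 m²):  [m⁻²·cd] · [m²] = cd
m⁻²·cd ≠ cd, so they cannot be added.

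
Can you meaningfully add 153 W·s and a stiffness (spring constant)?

Work out the base dimensions of each:
  153 W·s:  W·s = J·s⁻¹·s = kg·m²·s⁻²
  a stiffness (spring constant):  [stiffness (spring constant)] = kg·s⁻²
kg·m²·s⁻² ≠ kg·s⁻², so they cannot be added.

No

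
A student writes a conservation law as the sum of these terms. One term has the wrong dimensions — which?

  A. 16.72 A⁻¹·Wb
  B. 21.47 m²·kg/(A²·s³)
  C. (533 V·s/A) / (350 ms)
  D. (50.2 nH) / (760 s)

A.

Expand each in SI base units:
  A. Wb·A⁻¹ = V·s·A⁻¹ = kg·m²·s⁻²·A⁻²
  B. kg·m²·s⁻³·A⁻²
  C. [kg·m²·s⁻²·A⁻²] / [s] = kg·m²·s⁻³·A⁻²
  D. [kg·m²·s⁻²·A⁻²] / [s] = kg·m²·s⁻³·A⁻²
All reduce to kg·m²·s⁻³·A⁻² except A., which is kg·m²·s⁻²·A⁻².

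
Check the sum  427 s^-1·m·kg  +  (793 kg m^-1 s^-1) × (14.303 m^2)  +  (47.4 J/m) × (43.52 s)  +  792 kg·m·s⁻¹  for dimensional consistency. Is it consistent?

Yes

Work out the base dimensions of each:
  427 s^-1·m·kg:  kg·m·s⁻¹
  (793 kg m^-1 s^-1) × (14.303 m^2):  [kg·m⁻¹·s⁻¹] · [m²] = kg·m·s⁻¹
  (47.4 J/m) × (43.52 s):  [kg·m·s⁻²] · [s] = kg·m·s⁻¹
  792 kg·m·s⁻¹:  kg·m·s⁻¹
Every term reduces to kg·m·s⁻¹.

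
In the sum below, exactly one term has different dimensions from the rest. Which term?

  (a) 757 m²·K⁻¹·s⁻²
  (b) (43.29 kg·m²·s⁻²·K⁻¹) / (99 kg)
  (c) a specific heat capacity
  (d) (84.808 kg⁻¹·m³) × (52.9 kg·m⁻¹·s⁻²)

Expand each in SI base units:
  (a) m²·s⁻²·K⁻¹
  (b) [kg·m²·s⁻²·K⁻¹] / [kg] = m²·s⁻²·K⁻¹
  (c) [specific heat capacity] = m²·s⁻²·K⁻¹
  (d) [kg⁻¹·m³] · [kg·m⁻¹·s⁻²] = m²·s⁻²
All reduce to m²·s⁻²·K⁻¹ except (d), which is m²·s⁻².

(d)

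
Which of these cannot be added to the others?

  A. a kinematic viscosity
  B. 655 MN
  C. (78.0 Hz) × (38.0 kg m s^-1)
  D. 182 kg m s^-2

A.

Reduce each to base SI dimensions:
  A. [kinematic viscosity] = m²·s⁻¹
  B. N = kg·m·s⁻²
  C. [s⁻¹] · [kg·m·s⁻¹] = kg·m·s⁻²
  D. kg·m·s⁻²
All reduce to kg·m·s⁻² except A., which is m²·s⁻¹.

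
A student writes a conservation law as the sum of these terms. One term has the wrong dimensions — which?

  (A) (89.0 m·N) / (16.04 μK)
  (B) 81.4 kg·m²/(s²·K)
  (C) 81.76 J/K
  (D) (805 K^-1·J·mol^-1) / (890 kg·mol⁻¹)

(D)

Dimensions:
  (A) [kg·m²·s⁻²] / [K] = kg·m²·s⁻²·K⁻¹
  (B) kg·m²·s⁻²·K⁻¹
  (C) J·K⁻¹ = N·m·K⁻¹ = kg·m²·s⁻²·K⁻¹
  (D) [kg·m²·s⁻²·K⁻¹·mol⁻¹] / [kg·mol⁻¹] = m²·s⁻²·K⁻¹
All reduce to kg·m²·s⁻²·K⁻¹ except (D), which is m²·s⁻²·K⁻¹.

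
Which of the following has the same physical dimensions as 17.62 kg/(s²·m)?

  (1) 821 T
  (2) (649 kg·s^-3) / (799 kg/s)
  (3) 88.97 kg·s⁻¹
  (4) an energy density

Reference: kg·m⁻¹·s⁻².
Each option:
  (1) T = Wb·m⁻² = kg·s⁻²·A⁻¹
  (2) [kg·s⁻³] / [kg·s⁻¹] = s⁻²
  (3) kg·s⁻¹
  (4) [energy density] = kg·m⁻¹·s⁻²  ← same
Only (4) matches kg·m⁻¹·s⁻².

(4)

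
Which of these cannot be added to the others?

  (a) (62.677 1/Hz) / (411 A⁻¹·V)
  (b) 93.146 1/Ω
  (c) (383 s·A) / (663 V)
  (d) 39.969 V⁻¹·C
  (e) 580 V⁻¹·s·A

(b)

In SI base units:
  (a) [s] / [kg·m²·s⁻³·A⁻²] = kg⁻¹·m⁻²·s⁴·A²
  (b) Ω⁻¹ = (V·A⁻¹)⁻¹ = kg⁻¹·m⁻²·s³·A²
  (c) [s·A] / [kg·m²·s⁻³·A⁻¹] = kg⁻¹·m⁻²·s⁴·A²
  (d) C·V⁻¹ = s·A·(J·C⁻¹)⁻¹ = kg⁻¹·m⁻²·s⁴·A²
  (e) A·s·V⁻¹ = A·s·(J·C⁻¹)⁻¹ = kg⁻¹·m⁻²·s⁴·A²
All reduce to kg⁻¹·m⁻²·s⁴·A² except (b), which is kg⁻¹·m⁻²·s³·A².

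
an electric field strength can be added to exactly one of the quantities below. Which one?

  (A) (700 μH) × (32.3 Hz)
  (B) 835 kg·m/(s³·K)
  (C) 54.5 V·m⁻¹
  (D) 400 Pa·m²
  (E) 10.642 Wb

(C)

Reference: [electric field strength] = kg·m·s⁻³·A⁻¹.
Each option:
  (A) [kg·m²·s⁻²·A⁻²] · [s⁻¹] = kg·m²·s⁻³·A⁻²
  (B) kg·m·s⁻³·K⁻¹
  (C) V·m⁻¹ = J·C⁻¹·m⁻¹ = kg·m·s⁻³·A⁻¹  ← same
  (D) Pa·m² = N·m⁻²·m² = kg·m·s⁻²
  (E) Wb = V·s = kg·m²·s⁻²·A⁻¹
Only (C) matches kg·m·s⁻³·A⁻¹.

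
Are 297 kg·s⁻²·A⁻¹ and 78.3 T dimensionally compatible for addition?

Reduce each to base SI dimensions:
  297 kg·s⁻²·A⁻¹:  kg·s⁻²·A⁻¹
  78.3 T:  T = Wb·m⁻² = kg·s⁻²·A⁻¹
Both are kg·s⁻²·A⁻¹, so they have the same dimensions and can be added.

Yes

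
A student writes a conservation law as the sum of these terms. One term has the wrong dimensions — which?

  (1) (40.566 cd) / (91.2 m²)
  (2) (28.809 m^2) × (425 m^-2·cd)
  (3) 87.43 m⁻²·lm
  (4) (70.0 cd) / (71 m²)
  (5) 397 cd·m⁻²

(2)

Work out the base dimensions of each:
  (1) [cd] / [m²] = m⁻²·cd
  (2) [m²] · [m⁻²·cd] = cd
  (3) lm·m⁻² = cd·m⁻² = m⁻²·cd
  (4) [cd] / [m²] = m⁻²·cd
  (5) cd·m⁻² = m⁻²·cd
All reduce to m⁻²·cd except (2), which is cd.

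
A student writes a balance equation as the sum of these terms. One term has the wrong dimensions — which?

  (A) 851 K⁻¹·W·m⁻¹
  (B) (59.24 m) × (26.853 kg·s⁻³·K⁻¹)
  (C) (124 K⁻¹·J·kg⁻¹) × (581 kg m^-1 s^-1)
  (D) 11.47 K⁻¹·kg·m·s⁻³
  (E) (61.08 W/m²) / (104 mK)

Expand each in SI base units:
  (A) W·m⁻¹·K⁻¹ = J·s⁻¹·m⁻¹·K⁻¹ = kg·m·s⁻³·K⁻¹
  (B) [m] · [kg·s⁻³·K⁻¹] = kg·m·s⁻³·K⁻¹
  (C) [m²·s⁻²·K⁻¹] · [kg·m⁻¹·s⁻¹] = kg·m·s⁻³·K⁻¹
  (D) kg·m·s⁻³·K⁻¹
  (E) [kg·s⁻³] / [K] = kg·s⁻³·K⁻¹
All reduce to kg·m·s⁻³·K⁻¹ except (E), which is kg·s⁻³·K⁻¹.

(E)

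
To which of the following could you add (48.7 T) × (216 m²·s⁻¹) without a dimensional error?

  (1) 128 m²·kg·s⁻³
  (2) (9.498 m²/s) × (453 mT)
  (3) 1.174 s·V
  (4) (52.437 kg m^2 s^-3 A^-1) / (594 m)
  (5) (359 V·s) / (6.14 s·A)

Reference: [kg·s⁻²·A⁻¹] · [m²·s⁻¹] = kg·m²·s⁻³·A⁻¹.
Each option:
  (1) kg·m²·s⁻³
  (2) [m²·s⁻¹] · [kg·s⁻²·A⁻¹] = kg·m²·s⁻³·A⁻¹  ← same
  (3) V·s = J·C⁻¹·s = kg·m²·s⁻²·A⁻¹
  (4) [kg·m²·s⁻³·A⁻¹] / [m] = kg·m·s⁻³·A⁻¹
  (5) [kg·m²·s⁻²·A⁻¹] / [s·A] = kg·m²·s⁻³·A⁻²
Only (2) matches kg·m²·s⁻³·A⁻¹.

(2)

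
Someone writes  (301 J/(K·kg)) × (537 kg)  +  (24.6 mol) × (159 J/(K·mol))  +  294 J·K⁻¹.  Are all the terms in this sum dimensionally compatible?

Reduce each to base SI dimensions:
  (301 J/(K·kg)) × (537 kg):  [m²·s⁻²·K⁻¹] · [kg] = kg·m²·s⁻²·K⁻¹
  (24.6 mol) × (159 J/(K·mol)):  [mol] · [kg·m²·s⁻²·K⁻¹·mol⁻¹] = kg·m²·s⁻²·K⁻¹
  294 J·K⁻¹:  J·K⁻¹ = N·m·K⁻¹ = kg·m²·s⁻²·K⁻¹
Every term reduces to kg·m²·s⁻²·K⁻¹.

Yes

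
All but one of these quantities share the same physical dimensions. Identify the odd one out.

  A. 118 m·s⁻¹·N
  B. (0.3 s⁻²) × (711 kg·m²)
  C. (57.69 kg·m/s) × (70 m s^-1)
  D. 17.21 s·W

A.

Work out the base dimensions of each:
  A. N·m·s⁻¹ = kg·m·s⁻²·m·s⁻¹ = kg·m²·s⁻³
  B. [s⁻²] · [kg·m²] = kg·m²·s⁻²
  C. [kg·m·s⁻¹] · [m·s⁻¹] = kg·m²·s⁻²
  D. W·s = J·s⁻¹·s = kg·m²·s⁻²
All reduce to kg·m²·s⁻² except A., which is kg·m²·s⁻³.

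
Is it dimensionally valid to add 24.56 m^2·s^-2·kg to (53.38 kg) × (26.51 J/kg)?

Yes

Expand each in SI base units:
  24.56 m^2·s^-2·kg:  kg·m²·s⁻²
  (53.38 kg) × (26.51 J/kg):  [kg] · [m²·s⁻²] = kg·m²·s⁻²
Both are kg·m²·s⁻², so they have the same dimensions and can be added.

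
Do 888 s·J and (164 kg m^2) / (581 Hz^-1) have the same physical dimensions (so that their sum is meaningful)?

Expand each in SI base units:
  888 s·J:  J·s = N·m·s = kg·m²·s⁻¹
  (164 kg m^2) / (581 Hz^-1):  [kg·m²] / [s] = kg·m²·s⁻¹
Both are kg·m²·s⁻¹, so they have the same dimensions and can be added.

Yes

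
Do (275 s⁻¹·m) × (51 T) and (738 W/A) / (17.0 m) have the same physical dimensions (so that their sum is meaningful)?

Yes

In SI base units:
  (275 s⁻¹·m) × (51 T):  [m·s⁻¹] · [kg·s⁻²·A⁻¹] = kg·m·s⁻³·A⁻¹
  (738 W/A) / (17.0 m):  [kg·m²·s⁻³·A⁻¹] / [m] = kg·m·s⁻³·A⁻¹
Both are kg·m·s⁻³·A⁻¹, so they have the same dimensions and can be added.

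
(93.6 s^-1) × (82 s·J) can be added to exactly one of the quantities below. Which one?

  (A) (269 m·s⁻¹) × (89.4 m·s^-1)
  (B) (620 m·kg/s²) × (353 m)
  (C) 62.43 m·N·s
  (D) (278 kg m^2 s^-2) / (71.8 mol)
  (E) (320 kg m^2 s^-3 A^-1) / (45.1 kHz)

Reference: [s⁻¹] · [kg·m²·s⁻¹] = kg·m²·s⁻².
Each option:
  (A) [m·s⁻¹] · [m·s⁻¹] = m²·s⁻²
  (B) [kg·m·s⁻²] · [m] = kg·m²·s⁻²  ← same
  (C) N·m·s = kg·m·s⁻²·m·s = kg·m²·s⁻¹
  (D) [kg·m²·s⁻²] / [mol] = kg·m²·s⁻²·mol⁻¹
  (E) [kg·m²·s⁻³·A⁻¹] / [s⁻¹] = kg·m²·s⁻²·A⁻¹
Only (B) matches kg·m²·s⁻².

(B)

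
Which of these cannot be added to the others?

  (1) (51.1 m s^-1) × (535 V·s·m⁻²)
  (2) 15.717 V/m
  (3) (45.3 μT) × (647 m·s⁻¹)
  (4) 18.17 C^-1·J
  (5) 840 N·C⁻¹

In SI base units:
  (1) [m·s⁻¹] · [kg·s⁻²·A⁻¹] = kg·m·s⁻³·A⁻¹
  (2) V·m⁻¹ = J·C⁻¹·m⁻¹ = kg·m·s⁻³·A⁻¹
  (3) [kg·s⁻²·A⁻¹] · [m·s⁻¹] = kg·m·s⁻³·A⁻¹
  (4) J·C⁻¹ = N·m·(s·A)⁻¹ = kg·m²·s⁻³·A⁻¹
  (5) N·C⁻¹ = kg·m·s⁻²·(s·A)⁻¹ = kg·m·s⁻³·A⁻¹
All reduce to kg·m·s⁻³·A⁻¹ except (4), which is kg·m²·s⁻³·A⁻¹.

(4)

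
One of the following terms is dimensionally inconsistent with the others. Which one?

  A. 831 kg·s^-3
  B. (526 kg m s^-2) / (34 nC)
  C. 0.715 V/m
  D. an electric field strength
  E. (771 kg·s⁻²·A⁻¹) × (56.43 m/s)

A.

Reduce each to base SI dimensions:
  A. kg·s⁻³
  B. [kg·m·s⁻²] / [s·A] = kg·m·s⁻³·A⁻¹
  C. V·m⁻¹ = J·C⁻¹·m⁻¹ = kg·m·s⁻³·A⁻¹
  D. [electric field strength] = kg·m·s⁻³·A⁻¹
  E. [kg·s⁻²·A⁻¹] · [m·s⁻¹] = kg·m·s⁻³·A⁻¹
All reduce to kg·m·s⁻³·A⁻¹ except A., which is kg·s⁻³.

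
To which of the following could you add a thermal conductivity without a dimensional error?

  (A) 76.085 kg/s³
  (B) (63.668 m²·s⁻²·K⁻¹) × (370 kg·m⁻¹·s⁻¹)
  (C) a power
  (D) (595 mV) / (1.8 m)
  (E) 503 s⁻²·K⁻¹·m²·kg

(B)

Reference: [thermal conductivity] = kg·m·s⁻³·K⁻¹.
Each option:
  (A) kg·s⁻³
  (B) [m²·s⁻²·K⁻¹] · [kg·m⁻¹·s⁻¹] = kg·m·s⁻³·K⁻¹  ← same
  (C) [power] = kg·m²·s⁻³
  (D) [kg·m²·s⁻³·A⁻¹] / [m] = kg·m·s⁻³·A⁻¹
  (E) kg·m²·s⁻²·K⁻¹
Only (B) matches kg·m·s⁻³·K⁻¹.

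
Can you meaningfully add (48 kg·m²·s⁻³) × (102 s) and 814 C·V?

Expand each in SI base units:
  (48 kg·m²·s⁻³) × (102 s):  [kg·m²·s⁻³] · [s] = kg·m²·s⁻²
  814 C·V:  C·V = s·A·J·C⁻¹ = kg·m²·s⁻²
Both are kg·m²·s⁻², so they have the same dimensions and can be added.

Yes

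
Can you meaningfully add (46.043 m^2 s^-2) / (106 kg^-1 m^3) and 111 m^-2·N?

In SI base units:
  (46.043 m^2 s^-2) / (106 kg^-1 m^3):  [m²·s⁻²] / [kg⁻¹·m³] = kg·m⁻¹·s⁻²
  111 m^-2·N:  N·m⁻² = kg·m·s⁻²·m⁻² = kg·m⁻¹·s⁻²
Both are kg·m⁻¹·s⁻², so they have the same dimensions and can be added.

Yes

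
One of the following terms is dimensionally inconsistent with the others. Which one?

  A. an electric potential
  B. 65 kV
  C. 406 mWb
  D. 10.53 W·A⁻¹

Reduce each to base SI dimensions:
  A. [electric potential] = kg·m²·s⁻³·A⁻¹
  B. V = J·C⁻¹ = kg·m²·s⁻³·A⁻¹
  C. Wb = V·s = kg·m²·s⁻²·A⁻¹
  D. W·A⁻¹ = J·s⁻¹·A⁻¹ = kg·m²·s⁻³·A⁻¹
All reduce to kg·m²·s⁻³·A⁻¹ except C., which is kg·m²·s⁻²·A⁻¹.

C.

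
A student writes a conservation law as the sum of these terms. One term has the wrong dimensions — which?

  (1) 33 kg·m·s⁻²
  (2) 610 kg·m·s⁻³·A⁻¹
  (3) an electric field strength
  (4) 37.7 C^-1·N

Work out the base dimensions of each:
  (1) kg·m·s⁻²
  (2) kg·m·s⁻³·A⁻¹
  (3) [electric field strength] = kg·m·s⁻³·A⁻¹
  (4) N·C⁻¹ = kg·m·s⁻²·(s·A)⁻¹ = kg·m·s⁻³·A⁻¹
All reduce to kg·m·s⁻³·A⁻¹ except (1), which is kg·m·s⁻².

(1)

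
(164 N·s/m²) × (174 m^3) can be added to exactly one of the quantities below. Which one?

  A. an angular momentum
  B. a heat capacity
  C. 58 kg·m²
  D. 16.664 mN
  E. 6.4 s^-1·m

A.

Reference: [kg·m⁻¹·s⁻¹] · [m³] = kg·m²·s⁻¹.
Each option:
  A. [angular momentum] = kg·m²·s⁻¹  ← same
  B. [heat capacity] = kg·m²·s⁻²·K⁻¹
  C. kg·m²
  D. N = kg·m·s⁻²
  E. m·s⁻¹
Only A. matches kg·m²·s⁻¹.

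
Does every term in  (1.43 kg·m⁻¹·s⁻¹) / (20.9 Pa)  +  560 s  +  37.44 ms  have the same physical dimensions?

Expand each in SI base units:
  (1.43 kg·m⁻¹·s⁻¹) / (20.9 Pa):  [kg·m⁻¹·s⁻¹] / [kg·m⁻¹·s⁻²] = s
  560 s:  s
  37.44 ms:  s
Every term reduces to s.

Yes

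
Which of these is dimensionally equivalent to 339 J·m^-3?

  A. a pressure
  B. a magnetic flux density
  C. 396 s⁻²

Reference: J·m⁻³ = N·m·m⁻³ = kg·m⁻¹·s⁻².
Each option:
  A. [pressure] = kg·m⁻¹·s⁻²  ← same
  B. [magnetic flux density] = kg·s⁻²·A⁻¹
  C. s⁻²
Only A. matches kg·m⁻¹·s⁻².

A.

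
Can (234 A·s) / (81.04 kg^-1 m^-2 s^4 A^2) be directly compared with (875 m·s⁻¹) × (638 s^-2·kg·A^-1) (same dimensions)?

No

Work out the base dimensions of each:
  (234 A·s) / (81.04 kg^-1 m^-2 s^4 A^2):  [s·A] / [kg⁻¹·m⁻²·s⁴·A²] = kg·m²·s⁻³·A⁻¹
  (875 m·s⁻¹) × (638 s^-2·kg·A^-1):  [m·s⁻¹] · [kg·s⁻²·A⁻¹] = kg·m·s⁻³·A⁻¹
kg·m²·s⁻³·A⁻¹ ≠ kg·m·s⁻³·A⁻¹, so they cannot be added.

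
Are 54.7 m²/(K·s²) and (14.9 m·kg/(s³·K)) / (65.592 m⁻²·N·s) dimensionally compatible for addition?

Yes

Dimensions:
  54.7 m²/(K·s²):  m²·s⁻²·K⁻¹
  (14.9 m·kg/(s³·K)) / (65.592 m⁻²·N·s):  [kg·m·s⁻³·K⁻¹] / [kg·m⁻¹·s⁻¹] = m²·s⁻²·K⁻¹
Both are m²·s⁻²·K⁻¹, so they have the same dimensions and can be added.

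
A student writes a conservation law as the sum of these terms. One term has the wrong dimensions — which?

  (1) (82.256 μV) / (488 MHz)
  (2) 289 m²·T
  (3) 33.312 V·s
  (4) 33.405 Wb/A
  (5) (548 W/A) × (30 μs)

Dimensions:
  (1) [kg·m²·s⁻³·A⁻¹] / [s⁻¹] = kg·m²·s⁻²·A⁻¹
  (2) T·m² = Wb·m⁻²·m² = kg·m²·s⁻²·A⁻¹
  (3) V·s = J·C⁻¹·s = kg·m²·s⁻²·A⁻¹
  (4) Wb·A⁻¹ = V·s·A⁻¹ = kg·m²·s⁻²·A⁻²
  (5) [kg·m²·s⁻³·A⁻¹] · [s] = kg·m²·s⁻²·A⁻¹
All reduce to kg·m²·s⁻²·A⁻¹ except (4), which is kg·m²·s⁻²·A⁻².

(4)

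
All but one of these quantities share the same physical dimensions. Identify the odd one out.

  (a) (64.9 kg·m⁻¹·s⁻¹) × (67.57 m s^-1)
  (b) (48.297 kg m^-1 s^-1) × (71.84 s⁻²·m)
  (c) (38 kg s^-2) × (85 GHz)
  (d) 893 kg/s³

In SI base units:
  (a) [kg·m⁻¹·s⁻¹] · [m·s⁻¹] = kg·s⁻²
  (b) [kg·m⁻¹·s⁻¹] · [m·s⁻²] = kg·s⁻³
  (c) [kg·s⁻²] · [s⁻¹] = kg·s⁻³
  (d) kg·s⁻³
All reduce to kg·s⁻³ except (a), which is kg·s⁻².

(a)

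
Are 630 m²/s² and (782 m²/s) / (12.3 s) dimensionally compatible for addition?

Yes

Dimensions:
  630 m²/s²:  m²·s⁻²
  (782 m²/s) / (12.3 s):  [m²·s⁻¹] / [s] = m²·s⁻²
Both are m²·s⁻², so they have the same dimensions and can be added.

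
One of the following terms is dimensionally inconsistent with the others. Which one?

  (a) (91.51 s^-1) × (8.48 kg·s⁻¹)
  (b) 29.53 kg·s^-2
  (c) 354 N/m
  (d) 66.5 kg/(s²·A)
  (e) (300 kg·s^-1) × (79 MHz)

Reduce each to base SI dimensions:
  (a) [s⁻¹] · [kg·s⁻¹] = kg·s⁻²
  (b) kg·s⁻²
  (c) N·m⁻¹ = kg·m·s⁻²·m⁻¹ = kg·s⁻²
  (d) kg·s⁻²·A⁻¹
  (e) [kg·s⁻¹] · [s⁻¹] = kg·s⁻²
All reduce to kg·s⁻² except (d), which is kg·s⁻²·A⁻¹.

(d)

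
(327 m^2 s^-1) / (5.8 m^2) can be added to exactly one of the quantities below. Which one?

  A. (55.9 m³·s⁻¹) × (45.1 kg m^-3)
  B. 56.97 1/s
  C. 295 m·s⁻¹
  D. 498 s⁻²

B.

Reference: [m²·s⁻¹] / [m²] = s⁻¹.
Each option:
  A. [m³·s⁻¹] · [kg·m⁻³] = kg·s⁻¹
  B. s⁻¹  ← same
  C. m·s⁻¹
  D. s⁻²
Only B. matches s⁻¹.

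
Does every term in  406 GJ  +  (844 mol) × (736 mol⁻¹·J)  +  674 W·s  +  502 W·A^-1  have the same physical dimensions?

Reduce each to base SI dimensions:
  406 GJ:  J = N·m = kg·m²·s⁻²
  (844 mol) × (736 mol⁻¹·J):  [mol] · [kg·m²·s⁻²·mol⁻¹] = kg·m²·s⁻²
  674 W·s:  W·s = J·s⁻¹·s = kg·m²·s⁻²
  502 W·A^-1:  W·A⁻¹ = J·s⁻¹·A⁻¹ = kg·m²·s⁻³·A⁻¹
The terms do not share a single dimension (kg·m²·s⁻² vs kg·m²·s⁻³·A⁻¹).

No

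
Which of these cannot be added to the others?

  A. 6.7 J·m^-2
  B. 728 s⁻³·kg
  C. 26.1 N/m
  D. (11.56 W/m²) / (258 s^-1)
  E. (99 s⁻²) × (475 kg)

B.

Dimensions:
  A. J·m⁻² = N·m·m⁻² = kg·s⁻²
  B. kg·s⁻³
  C. N·m⁻¹ = kg·m·s⁻²·m⁻¹ = kg·s⁻²
  D. [kg·s⁻³] / [s⁻¹] = kg·s⁻²
  E. [s⁻²] · [kg] = kg·s⁻²
All reduce to kg·s⁻² except B., which is kg·s⁻³.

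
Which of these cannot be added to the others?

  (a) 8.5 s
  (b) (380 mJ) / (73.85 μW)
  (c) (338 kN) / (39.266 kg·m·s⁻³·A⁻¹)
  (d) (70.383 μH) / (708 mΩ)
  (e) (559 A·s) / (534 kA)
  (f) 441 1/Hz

(c)

Work out the base dimensions of each:
  (a) s
  (b) [kg·m²·s⁻²] / [kg·m²·s⁻³] = s
  (c) [kg·m·s⁻²] / [kg·m·s⁻³·A⁻¹] = s·A
  (d) [kg·m²·s⁻²·A⁻²] / [kg·m²·s⁻³·A⁻²] = s
  (e) [s·A] / [A] = s
  (f) Hz⁻¹ = (s⁻¹)⁻¹ = s
All reduce to s except (c), which is s·A.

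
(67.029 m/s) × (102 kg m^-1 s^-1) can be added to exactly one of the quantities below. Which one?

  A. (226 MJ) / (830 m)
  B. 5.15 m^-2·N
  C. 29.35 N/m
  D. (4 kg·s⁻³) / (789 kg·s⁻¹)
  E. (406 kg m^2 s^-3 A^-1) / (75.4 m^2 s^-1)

Reference: [m·s⁻¹] · [kg·m⁻¹·s⁻¹] = kg·s⁻².
Each option:
  A. [kg·m²·s⁻²] / [m] = kg·m·s⁻²
  B. N·m⁻² = kg·m·s⁻²·m⁻² = kg·m⁻¹·s⁻²
  C. N·m⁻¹ = kg·m·s⁻²·m⁻¹ = kg·s⁻²  ← same
  D. [kg·s⁻³] / [kg·s⁻¹] = s⁻²
  E. [kg·m²·s⁻³·A⁻¹] / [m²·s⁻¹] = kg·s⁻²·A⁻¹
Only C. matches kg·s⁻².

C.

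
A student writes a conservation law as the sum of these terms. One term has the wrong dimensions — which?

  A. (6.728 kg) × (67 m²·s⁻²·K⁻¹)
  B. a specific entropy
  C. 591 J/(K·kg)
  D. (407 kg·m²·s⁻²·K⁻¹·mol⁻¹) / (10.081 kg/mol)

A.

Reduce each to base SI dimensions:
  A. [kg] · [m²·s⁻²·K⁻¹] = kg·m²·s⁻²·K⁻¹
  B. [specific entropy] = m²·s⁻²·K⁻¹
  C. J·kg⁻¹·K⁻¹ = N·m·kg⁻¹·K⁻¹ = m²·s⁻²·K⁻¹
  D. [kg·m²·s⁻²·K⁻¹·mol⁻¹] / [kg·mol⁻¹] = m²·s⁻²·K⁻¹
All reduce to m²·s⁻²·K⁻¹ except A., which is kg·m²·s⁻²·K⁻¹.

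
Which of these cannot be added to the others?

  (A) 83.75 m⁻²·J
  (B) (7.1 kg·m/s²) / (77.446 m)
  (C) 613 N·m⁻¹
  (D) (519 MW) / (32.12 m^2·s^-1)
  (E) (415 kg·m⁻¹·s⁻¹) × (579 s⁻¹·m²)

Work out the base dimensions of each:
  (A) J·m⁻² = N·m·m⁻² = kg·s⁻²
  (B) [kg·m·s⁻²] / [m] = kg·s⁻²
  (C) N·m⁻¹ = kg·m·s⁻²·m⁻¹ = kg·s⁻²
  (D) [kg·m²·s⁻³] / [m²·s⁻¹] = kg·s⁻²
  (E) [kg·m⁻¹·s⁻¹] · [m²·s⁻¹] = kg·m·s⁻²
All reduce to kg·s⁻² except (E), which is kg·m·s⁻².

(E)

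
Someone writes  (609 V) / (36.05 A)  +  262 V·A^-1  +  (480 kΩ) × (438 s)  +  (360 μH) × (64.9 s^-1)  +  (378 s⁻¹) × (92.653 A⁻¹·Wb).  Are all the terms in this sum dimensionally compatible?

In SI base units:
  (609 V) / (36.05 A):  [kg·m²·s⁻³·A⁻¹] / [A] = kg·m²·s⁻³·A⁻²
  262 V·A^-1:  V·A⁻¹ = J·C⁻¹·A⁻¹ = kg·m²·s⁻³·A⁻²
  (480 kΩ) × (438 s):  [kg·m²·s⁻³·A⁻²] · [s] = kg·m²·s⁻²·A⁻²
  (360 μH) × (64.9 s^-1):  [kg·m²·s⁻²·A⁻²] · [s⁻¹] = kg·m²·s⁻³·A⁻²
  (378 s⁻¹) × (92.653 A⁻¹·Wb):  [s⁻¹] · [kg·m²·s⁻²·A⁻²] = kg·m²·s⁻³·A⁻²
The terms do not share a single dimension (kg·m²·s⁻²·A⁻² vs kg·m²·s⁻³·A⁻²).

No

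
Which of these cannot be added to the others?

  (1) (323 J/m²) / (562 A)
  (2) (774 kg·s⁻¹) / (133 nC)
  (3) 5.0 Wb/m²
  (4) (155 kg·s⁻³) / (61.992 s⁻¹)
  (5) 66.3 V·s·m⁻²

(4)

Dimensions:
  (1) [kg·s⁻²] / [A] = kg·s⁻²·A⁻¹
  (2) [kg·s⁻¹] / [s·A] = kg·s⁻²·A⁻¹
  (3) Wb·m⁻² = V·s·m⁻² = kg·s⁻²·A⁻¹
  (4) [kg·s⁻³] / [s⁻¹] = kg·s⁻²
  (5) V·s·m⁻² = J·C⁻¹·s·m⁻² = kg·s⁻²·A⁻¹
All reduce to kg·s⁻²·A⁻¹ except (4), which is kg·s⁻².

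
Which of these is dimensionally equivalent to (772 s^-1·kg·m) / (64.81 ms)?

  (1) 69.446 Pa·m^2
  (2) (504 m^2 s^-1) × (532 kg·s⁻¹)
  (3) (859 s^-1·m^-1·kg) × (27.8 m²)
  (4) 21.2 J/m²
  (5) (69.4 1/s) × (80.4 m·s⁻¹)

Reference: [kg·m·s⁻¹] / [s] = kg·m·s⁻².
Each option:
  (1) Pa·m² = N·m⁻²·m² = kg·m·s⁻²  ← same
  (2) [m²·s⁻¹] · [kg·s⁻¹] = kg·m²·s⁻²
  (3) [kg·m⁻¹·s⁻¹] · [m²] = kg·m·s⁻¹
  (4) J·m⁻² = N·m·m⁻² = kg·s⁻²
  (5) [s⁻¹] · [m·s⁻¹] = m·s⁻²
Only (1) matches kg·m·s⁻².

(1)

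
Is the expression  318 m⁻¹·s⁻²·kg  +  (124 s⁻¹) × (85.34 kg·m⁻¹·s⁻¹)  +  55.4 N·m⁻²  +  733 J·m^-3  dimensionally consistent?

Dimensions:
  318 m⁻¹·s⁻²·kg:  kg·m⁻¹·s⁻²
  (124 s⁻¹) × (85.34 kg·m⁻¹·s⁻¹):  [s⁻¹] · [kg·m⁻¹·s⁻¹] = kg·m⁻¹·s⁻²
  55.4 N·m⁻²:  N·m⁻² = kg·m·s⁻²·m⁻² = kg·m⁻¹·s⁻²
  733 J·m^-3:  J·m⁻³ = N·m·m⁻³ = kg·m⁻¹·s⁻²
Every term reduces to kg·m⁻¹·s⁻².

Yes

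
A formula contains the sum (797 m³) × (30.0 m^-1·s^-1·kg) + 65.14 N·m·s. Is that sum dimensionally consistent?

Dimensions:
  (797 m³) × (30.0 m^-1·s^-1·kg):  [m³] · [kg·m⁻¹·s⁻¹] = kg·m²·s⁻¹
  65.14 N·m·s:  N·m·s = kg·m·s⁻²·m·s = kg·m²·s⁻¹
Both are kg·m²·s⁻¹, so they have the same dimensions and can be added.

Yes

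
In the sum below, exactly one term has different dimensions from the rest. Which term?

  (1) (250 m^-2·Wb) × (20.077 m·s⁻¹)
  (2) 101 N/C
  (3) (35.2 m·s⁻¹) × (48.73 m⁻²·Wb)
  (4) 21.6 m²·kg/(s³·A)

Work out the base dimensions of each:
  (1) [kg·s⁻²·A⁻¹] · [m·s⁻¹] = kg·m·s⁻³·A⁻¹
  (2) N·C⁻¹ = kg·m·s⁻²·(s·A)⁻¹ = kg·m·s⁻³·A⁻¹
  (3) [m·s⁻¹] · [kg·s⁻²·A⁻¹] = kg·m·s⁻³·A⁻¹
  (4) kg·m²·s⁻³·A⁻¹
All reduce to kg·m·s⁻³·A⁻¹ except (4), which is kg·m²·s⁻³·A⁻¹.

(4)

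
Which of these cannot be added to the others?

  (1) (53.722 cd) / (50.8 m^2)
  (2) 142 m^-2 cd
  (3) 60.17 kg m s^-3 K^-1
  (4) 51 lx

(3)

Reduce each to base SI dimensions:
  (1) [cd] / [m²] = m⁻²·cd
  (2) m⁻²·cd
  (3) kg·m·s⁻³·K⁻¹
  (4) lx = lm·m⁻² = m⁻²·cd
All reduce to m⁻²·cd except (3), which is kg·m·s⁻³·K⁻¹.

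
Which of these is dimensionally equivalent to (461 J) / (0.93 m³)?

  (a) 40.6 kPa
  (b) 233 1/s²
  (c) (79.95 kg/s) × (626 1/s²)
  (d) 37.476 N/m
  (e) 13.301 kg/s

(a)

Reference: [kg·m²·s⁻²] / [m³] = kg·m⁻¹·s⁻².
Each option:
  (a) Pa = N·m⁻² = kg·m⁻¹·s⁻²  ← same
  (b) s⁻²
  (c) [kg·s⁻¹] · [s⁻²] = kg·s⁻³
  (d) N·m⁻¹ = kg·m·s⁻²·m⁻¹ = kg·s⁻²
  (e) kg·s⁻¹
Only (a) matches kg·m⁻¹·s⁻².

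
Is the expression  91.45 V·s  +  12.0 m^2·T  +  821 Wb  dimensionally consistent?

Dimensions:
  91.45 V·s:  V·s = J·C⁻¹·s = kg·m²·s⁻²·A⁻¹
  12.0 m^2·T:  T·m² = Wb·m⁻²·m² = kg·m²·s⁻²·A⁻¹
  821 Wb:  Wb = V·s = kg·m²·s⁻²·A⁻¹
Every term reduces to kg·m²·s⁻²·A⁻¹.

Yes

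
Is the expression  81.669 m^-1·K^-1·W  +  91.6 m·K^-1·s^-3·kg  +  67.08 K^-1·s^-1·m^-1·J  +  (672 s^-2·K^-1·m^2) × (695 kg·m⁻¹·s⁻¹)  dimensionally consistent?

Reduce each to base SI dimensions:
  81.669 m^-1·K^-1·W:  W·m⁻¹·K⁻¹ = J·s⁻¹·m⁻¹·K⁻¹ = kg·m·s⁻³·K⁻¹
  91.6 m·K^-1·s^-3·kg:  kg·m·s⁻³·K⁻¹
  67.08 K^-1·s^-1·m^-1·J:  J·s⁻¹·m⁻¹·K⁻¹ = N·m·s⁻¹·m⁻¹·K⁻¹ = kg·m·s⁻³·K⁻¹
  (672 s^-2·K^-1·m^2) × (695 kg·m⁻¹·s⁻¹):  [m²·s⁻²·K⁻¹] · [kg·m⁻¹·s⁻¹] = kg·m·s⁻³·K⁻¹
Every term reduces to kg·m·s⁻³·K⁻¹.

Yes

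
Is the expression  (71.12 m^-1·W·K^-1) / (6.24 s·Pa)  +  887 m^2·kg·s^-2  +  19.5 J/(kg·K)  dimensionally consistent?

In SI base units:
  (71.12 m^-1·W·K^-1) / (6.24 s·Pa):  [kg·m·s⁻³·K⁻¹] / [kg·m⁻¹·s⁻¹] = m²·s⁻²·K⁻¹
  887 m^2·kg·s^-2:  kg·m²·s⁻²
  19.5 J/(kg·K):  J·kg⁻¹·K⁻¹ = N·m·kg⁻¹·K⁻¹ = m²·s⁻²·K⁻¹
The terms do not share a single dimension (kg·m²·s⁻² vs m²·s⁻²·K⁻¹).

No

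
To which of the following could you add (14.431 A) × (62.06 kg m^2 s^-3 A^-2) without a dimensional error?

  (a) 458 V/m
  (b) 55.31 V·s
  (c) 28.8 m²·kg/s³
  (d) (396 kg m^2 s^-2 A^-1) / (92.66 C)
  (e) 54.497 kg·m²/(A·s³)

(e)

Reference: [A] · [kg·m²·s⁻³·A⁻²] = kg·m²·s⁻³·A⁻¹.
Each option:
  (a) V·m⁻¹ = J·C⁻¹·m⁻¹ = kg·m·s⁻³·A⁻¹
  (b) V·s = J·C⁻¹·s = kg·m²·s⁻²·A⁻¹
  (c) kg·m²·s⁻³
  (d) [kg·m²·s⁻²·A⁻¹] / [s·A] = kg·m²·s⁻³·A⁻²
  (e) kg·m²·s⁻³·A⁻¹  ← same
Only (e) matches kg·m²·s⁻³·A⁻¹.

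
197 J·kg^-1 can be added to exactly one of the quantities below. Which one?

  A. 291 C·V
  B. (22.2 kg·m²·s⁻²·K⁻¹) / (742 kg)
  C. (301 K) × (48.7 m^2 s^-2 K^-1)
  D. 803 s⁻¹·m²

Reference: J·kg⁻¹ = N·m·kg⁻¹ = m²·s⁻².
Each option:
  A. C·V = s·A·J·C⁻¹ = kg·m²·s⁻²
  B. [kg·m²·s⁻²·K⁻¹] / [kg] = m²·s⁻²·K⁻¹
  C. [K] · [m²·s⁻²·K⁻¹] = m²·s⁻²  ← same
  D. m²·s⁻¹
Only C. matches m²·s⁻².

C.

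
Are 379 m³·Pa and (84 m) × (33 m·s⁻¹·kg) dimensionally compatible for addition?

Work out the base dimensions of each:
  379 m³·Pa:  Pa·m³ = N·m⁻²·m³ = kg·m²·s⁻²
  (84 m) × (33 m·s⁻¹·kg):  [m] · [kg·m·s⁻¹] = kg·m²·s⁻¹
kg·m²·s⁻² ≠ kg·m²·s⁻¹, so they cannot be added.

No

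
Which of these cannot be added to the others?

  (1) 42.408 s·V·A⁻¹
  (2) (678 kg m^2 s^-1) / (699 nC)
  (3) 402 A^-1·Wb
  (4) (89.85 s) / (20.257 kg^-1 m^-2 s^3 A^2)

(2)

Dimensions:
  (1) V·s·A⁻¹ = J·C⁻¹·s·A⁻¹ = kg·m²·s⁻²·A⁻²
  (2) [kg·m²·s⁻¹] / [s·A] = kg·m²·s⁻²·A⁻¹
  (3) Wb·A⁻¹ = V·s·A⁻¹ = kg·m²·s⁻²·A⁻²
  (4) [s] / [kg⁻¹·m⁻²·s³·A²] = kg·m²·s⁻²·A⁻²
All reduce to kg·m²·s⁻²·A⁻² except (2), which is kg·m²·s⁻²·A⁻¹.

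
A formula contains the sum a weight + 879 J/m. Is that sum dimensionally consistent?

Dimensions:
  a weight:  [weight] = kg·m·s⁻²
  879 J/m:  J·m⁻¹ = N·m·m⁻¹ = kg·m·s⁻²
Both are kg·m·s⁻², so they have the same dimensions and can be added.

Yes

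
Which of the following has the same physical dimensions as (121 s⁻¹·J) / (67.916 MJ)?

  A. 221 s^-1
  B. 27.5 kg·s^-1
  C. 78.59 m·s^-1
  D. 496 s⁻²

A.

Reference: [kg·m²·s⁻³] / [kg·m²·s⁻²] = s⁻¹.
Each option:
  A. s⁻¹  ← same
  B. kg·s⁻¹
  C. m·s⁻¹
  D. s⁻²
Only A. matches s⁻¹.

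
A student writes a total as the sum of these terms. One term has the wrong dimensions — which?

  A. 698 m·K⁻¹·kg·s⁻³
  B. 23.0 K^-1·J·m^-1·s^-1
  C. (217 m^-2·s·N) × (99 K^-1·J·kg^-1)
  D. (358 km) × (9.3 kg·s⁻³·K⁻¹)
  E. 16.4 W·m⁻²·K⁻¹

Work out the base dimensions of each:
  A. kg·m·s⁻³·K⁻¹
  B. J·s⁻¹·m⁻¹·K⁻¹ = N·m·s⁻¹·m⁻¹·K⁻¹ = kg·m·s⁻³·K⁻¹
  C. [kg·m⁻¹·s⁻¹] · [m²·s⁻²·K⁻¹] = kg·m·s⁻³·K⁻¹
  D. [m] · [kg·s⁻³·K⁻¹] = kg·m·s⁻³·K⁻¹
  E. W·m⁻²·K⁻¹ = J·s⁻¹·m⁻²·K⁻¹ = kg·s⁻³·K⁻¹
All reduce to kg·m·s⁻³·K⁻¹ except E., which is kg·s⁻³·K⁻¹.

E.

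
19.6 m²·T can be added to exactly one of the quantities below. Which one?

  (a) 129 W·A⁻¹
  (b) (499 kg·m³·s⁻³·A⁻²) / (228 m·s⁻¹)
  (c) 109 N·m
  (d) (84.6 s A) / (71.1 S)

Reference: T·m² = Wb·m⁻²·m² = kg·m²·s⁻²·A⁻¹.
Each option:
  (a) W·A⁻¹ = J·s⁻¹·A⁻¹ = kg·m²·s⁻³·A⁻¹
  (b) [kg·m³·s⁻³·A⁻²] / [m·s⁻¹] = kg·m²·s⁻²·A⁻²
  (c) N·m = kg·m·s⁻²·m = kg·m²·s⁻²
  (d) [s·A] / [kg⁻¹·m⁻²·s³·A²] = kg·m²·s⁻²·A⁻¹  ← same
Only (d) matches kg·m²·s⁻²·A⁻¹.

(d)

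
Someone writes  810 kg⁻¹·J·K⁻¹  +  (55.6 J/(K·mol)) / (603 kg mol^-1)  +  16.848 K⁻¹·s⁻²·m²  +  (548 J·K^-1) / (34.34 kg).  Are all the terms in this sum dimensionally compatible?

Dimensions:
  810 kg⁻¹·J·K⁻¹:  J·kg⁻¹·K⁻¹ = N·m·kg⁻¹·K⁻¹ = m²·s⁻²·K⁻¹
  (55.6 J/(K·mol)) / (603 kg mol^-1):  [kg·m²·s⁻²·K⁻¹·mol⁻¹] / [kg·mol⁻¹] = m²·s⁻²·K⁻¹
  16.848 K⁻¹·s⁻²·m²:  m²·s⁻²·K⁻¹
  (548 J·K^-1) / (34.34 kg):  [kg·m²·s⁻²·K⁻¹] / [kg] = m²·s⁻²·K⁻¹
Every term reduces to m²·s⁻²·K⁻¹.

Yes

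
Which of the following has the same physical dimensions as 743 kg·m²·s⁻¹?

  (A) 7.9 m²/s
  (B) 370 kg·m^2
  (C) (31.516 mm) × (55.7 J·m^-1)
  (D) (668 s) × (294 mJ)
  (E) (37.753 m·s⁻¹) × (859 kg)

(D)

Reference: kg·m²·s⁻¹.
Each option:
  (A) m²·s⁻¹
  (B) kg·m²
  (C) [m] · [kg·m·s⁻²] = kg·m²·s⁻²
  (D) [s] · [kg·m²·s⁻²] = kg·m²·s⁻¹  ← same
  (E) [m·s⁻¹] · [kg] = kg·m·s⁻¹
Only (D) matches kg·m²·s⁻¹.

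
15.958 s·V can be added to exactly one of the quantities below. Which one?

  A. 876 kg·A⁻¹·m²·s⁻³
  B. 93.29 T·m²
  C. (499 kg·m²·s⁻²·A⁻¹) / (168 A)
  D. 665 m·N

B.

Reference: V·s = J·C⁻¹·s = kg·m²·s⁻²·A⁻¹.
Each option:
  A. kg·m²·s⁻³·A⁻¹
  B. T·m² = Wb·m⁻²·m² = kg·m²·s⁻²·A⁻¹  ← same
  C. [kg·m²·s⁻²·A⁻¹] / [A] = kg·m²·s⁻²·A⁻²
  D. N·m = kg·m·s⁻²·m = kg·m²·s⁻²
Only B. matches kg·m²·s⁻²·A⁻¹.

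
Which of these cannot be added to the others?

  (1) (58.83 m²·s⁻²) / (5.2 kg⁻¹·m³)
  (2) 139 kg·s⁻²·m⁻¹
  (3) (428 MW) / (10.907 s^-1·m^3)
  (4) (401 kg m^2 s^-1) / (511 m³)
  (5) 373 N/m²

(4)

Reduce each to base SI dimensions:
  (1) [m²·s⁻²] / [kg⁻¹·m³] = kg·m⁻¹·s⁻²
  (2) kg·m⁻¹·s⁻²
  (3) [kg·m²·s⁻³] / [m³·s⁻¹] = kg·m⁻¹·s⁻²
  (4) [kg·m²·s⁻¹] / [m³] = kg·m⁻¹·s⁻¹
  (5) N·m⁻² = kg·m·s⁻²·m⁻² = kg·m⁻¹·s⁻²
All reduce to kg·m⁻¹·s⁻² except (4), which is kg·m⁻¹·s⁻¹.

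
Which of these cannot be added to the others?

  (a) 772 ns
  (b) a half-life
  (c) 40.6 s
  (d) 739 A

In SI base units:
  (a) s
  (b) [half-life] = s
  (c) s
  (d) A
All reduce to s except (d), which is A.

(d)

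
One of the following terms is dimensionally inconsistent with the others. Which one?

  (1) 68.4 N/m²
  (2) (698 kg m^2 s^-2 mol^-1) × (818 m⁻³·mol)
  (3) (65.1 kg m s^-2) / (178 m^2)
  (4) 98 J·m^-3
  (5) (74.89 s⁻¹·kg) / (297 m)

(5)

Expand each in SI base units:
  (1) N·m⁻² = kg·m·s⁻²·m⁻² = kg·m⁻¹·s⁻²
  (2) [kg·m²·s⁻²·mol⁻¹] · [m⁻³·mol] = kg·m⁻¹·s⁻²
  (3) [kg·m·s⁻²] / [m²] = kg·m⁻¹·s⁻²
  (4) J·m⁻³ = N·m·m⁻³ = kg·m⁻¹·s⁻²
  (5) [kg·s⁻¹] / [m] = kg·m⁻¹·s⁻¹
All reduce to kg·m⁻¹·s⁻² except (5), which is kg·m⁻¹·s⁻¹.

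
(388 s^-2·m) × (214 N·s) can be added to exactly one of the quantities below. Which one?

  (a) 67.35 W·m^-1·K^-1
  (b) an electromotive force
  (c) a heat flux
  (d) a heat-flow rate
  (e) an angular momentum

(d)

Reference: [m·s⁻²] · [kg·m·s⁻¹] = kg·m²·s⁻³.
Each option:
  (a) W·m⁻¹·K⁻¹ = J·s⁻¹·m⁻¹·K⁻¹ = kg·m·s⁻³·K⁻¹
  (b) [electromotive force] = kg·m²·s⁻³·A⁻¹
  (c) [heat flux] = kg·s⁻³
  (d) [heat-flow rate] = kg·m²·s⁻³  ← same
  (e) [angular momentum] = kg·m²·s⁻¹
Only (d) matches kg·m²·s⁻³.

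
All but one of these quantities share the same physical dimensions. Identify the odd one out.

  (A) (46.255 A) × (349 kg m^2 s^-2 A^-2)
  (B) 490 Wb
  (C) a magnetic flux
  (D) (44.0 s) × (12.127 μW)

(D)

Reduce each to base SI dimensions:
  (A) [A] · [kg·m²·s⁻²·A⁻²] = kg·m²·s⁻²·A⁻¹
  (B) Wb = V·s = kg·m²·s⁻²·A⁻¹
  (C) [magnetic flux] = kg·m²·s⁻²·A⁻¹
  (D) [s] · [kg·m²·s⁻³] = kg·m²·s⁻²
All reduce to kg·m²·s⁻²·A⁻¹ except (D), which is kg·m²·s⁻².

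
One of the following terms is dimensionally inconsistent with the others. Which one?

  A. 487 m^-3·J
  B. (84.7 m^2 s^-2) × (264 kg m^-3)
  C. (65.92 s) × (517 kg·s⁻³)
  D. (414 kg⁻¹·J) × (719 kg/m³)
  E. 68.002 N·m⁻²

C.

Reduce each to base SI dimensions:
  A. J·m⁻³ = N·m·m⁻³ = kg·m⁻¹·s⁻²
  B. [m²·s⁻²] · [kg·m⁻³] = kg·m⁻¹·s⁻²
  C. [s] · [kg·s⁻³] = kg·s⁻²
  D. [m²·s⁻²] · [kg·m⁻³] = kg·m⁻¹·s⁻²
  E. N·m⁻² = kg·m·s⁻²·m⁻² = kg·m⁻¹·s⁻²
All reduce to kg·m⁻¹·s⁻² except C., which is kg·s⁻².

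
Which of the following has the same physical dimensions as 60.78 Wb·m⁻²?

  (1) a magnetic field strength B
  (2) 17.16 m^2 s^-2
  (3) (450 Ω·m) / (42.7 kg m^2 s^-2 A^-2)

(1)

Reference: Wb·m⁻² = V·s·m⁻² = kg·s⁻²·A⁻¹.
Each option:
  (1) [magnetic field strength B] = kg·s⁻²·A⁻¹  ← same
  (2) m²·s⁻²
  (3) [kg·m³·s⁻³·A⁻²] / [kg·m²·s⁻²·A⁻²] = m·s⁻¹
Only (1) matches kg·s⁻²·A⁻¹.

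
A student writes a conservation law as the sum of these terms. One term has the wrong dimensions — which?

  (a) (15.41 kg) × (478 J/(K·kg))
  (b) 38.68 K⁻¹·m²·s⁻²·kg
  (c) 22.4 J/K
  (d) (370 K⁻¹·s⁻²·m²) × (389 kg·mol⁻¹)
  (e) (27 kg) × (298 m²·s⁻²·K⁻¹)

(d)

In SI base units:
  (a) [kg] · [m²·s⁻²·K⁻¹] = kg·m²·s⁻²·K⁻¹
  (b) kg·m²·s⁻²·K⁻¹
  (c) J·K⁻¹ = N·m·K⁻¹ = kg·m²·s⁻²·K⁻¹
  (d) [m²·s⁻²·K⁻¹] · [kg·mol⁻¹] = kg·m²·s⁻²·K⁻¹·mol⁻¹
  (e) [kg] · [m²·s⁻²·K⁻¹] = kg·m²·s⁻²·K⁻¹
All reduce to kg·m²·s⁻²·K⁻¹ except (d), which is kg·m²·s⁻²·K⁻¹·mol⁻¹.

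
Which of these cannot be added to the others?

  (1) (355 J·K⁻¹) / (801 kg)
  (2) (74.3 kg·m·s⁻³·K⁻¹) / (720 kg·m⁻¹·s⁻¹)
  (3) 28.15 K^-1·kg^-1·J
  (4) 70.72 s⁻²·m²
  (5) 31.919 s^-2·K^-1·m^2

(4)

Expand each in SI base units:
  (1) [kg·m²·s⁻²·K⁻¹] / [kg] = m²·s⁻²·K⁻¹
  (2) [kg·m·s⁻³·K⁻¹] / [kg·m⁻¹·s⁻¹] = m²·s⁻²·K⁻¹
  (3) J·kg⁻¹·K⁻¹ = N·m·kg⁻¹·K⁻¹ = m²·s⁻²·K⁻¹
  (4) m²·s⁻²
  (5) m²·s⁻²·K⁻¹
All reduce to m²·s⁻²·K⁻¹ except (4), which is m²·s⁻².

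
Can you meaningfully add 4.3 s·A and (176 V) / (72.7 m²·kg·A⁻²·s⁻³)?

No

Work out the base dimensions of each:
  4.3 s·A:  A·s = s·A
  (176 V) / (72.7 m²·kg·A⁻²·s⁻³):  [kg·m²·s⁻³·A⁻¹] / [kg·m²·s⁻³·A⁻²] = A
s·A ≠ A, so they cannot be added.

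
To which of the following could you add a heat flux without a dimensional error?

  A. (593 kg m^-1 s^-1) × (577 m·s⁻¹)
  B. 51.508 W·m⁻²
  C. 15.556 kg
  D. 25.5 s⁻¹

Reference: [heat flux] = kg·s⁻³.
Each option:
  A. [kg·m⁻¹·s⁻¹] · [m·s⁻¹] = kg·s⁻²
  B. W·m⁻² = J·s⁻¹·m⁻² = kg·s⁻³  ← same
  C. kg
  D. s⁻¹
Only B. matches kg·s⁻³.

B.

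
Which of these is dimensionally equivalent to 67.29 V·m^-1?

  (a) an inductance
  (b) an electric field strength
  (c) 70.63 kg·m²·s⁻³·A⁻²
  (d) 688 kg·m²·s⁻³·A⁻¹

Reference: V·m⁻¹ = J·C⁻¹·m⁻¹ = kg·m·s⁻³·A⁻¹.
Each option:
  (a) [inductance] = kg·m²·s⁻²·A⁻²
  (b) [electric field strength] = kg·m·s⁻³·A⁻¹  ← same
  (c) kg·m²·s⁻³·A⁻²
  (d) kg·m²·s⁻³·A⁻¹
Only (b) matches kg·m·s⁻³·A⁻¹.

(b)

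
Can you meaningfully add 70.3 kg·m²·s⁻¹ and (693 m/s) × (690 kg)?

Dimensions:
  70.3 kg·m²·s⁻¹:  kg·m²·s⁻¹
  (693 m/s) × (690 kg):  [m·s⁻¹] · [kg] = kg·m·s⁻¹
kg·m²·s⁻¹ ≠ kg·m·s⁻¹, so they cannot be added.

No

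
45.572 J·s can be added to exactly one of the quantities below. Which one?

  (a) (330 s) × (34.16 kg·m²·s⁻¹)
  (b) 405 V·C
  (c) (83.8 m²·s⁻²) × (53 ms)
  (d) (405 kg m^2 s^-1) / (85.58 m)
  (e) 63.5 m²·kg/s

Reference: J·s = N·m·s = kg·m²·s⁻¹.
Each option:
  (a) [s] · [kg·m²·s⁻¹] = kg·m²
  (b) C·V = s·A·J·C⁻¹ = kg·m²·s⁻²
  (c) [m²·s⁻²] · [s] = m²·s⁻¹
  (d) [kg·m²·s⁻¹] / [m] = kg·m·s⁻¹
  (e) kg·m²·s⁻¹  ← same
Only (e) matches kg·m²·s⁻¹.

(e)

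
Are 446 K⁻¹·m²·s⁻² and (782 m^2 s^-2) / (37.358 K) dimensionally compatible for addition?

Yes

Expand each in SI base units:
  446 K⁻¹·m²·s⁻²:  m²·s⁻²·K⁻¹
  (782 m^2 s^-2) / (37.358 K):  [m²·s⁻²] / [K] = m²·s⁻²·K⁻¹
Both are m²·s⁻²·K⁻¹, so they have the same dimensions and can be added.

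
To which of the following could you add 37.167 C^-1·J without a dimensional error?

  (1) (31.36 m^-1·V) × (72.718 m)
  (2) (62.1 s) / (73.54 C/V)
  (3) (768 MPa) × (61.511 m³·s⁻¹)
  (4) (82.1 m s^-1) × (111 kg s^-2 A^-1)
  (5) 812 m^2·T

(1)

Reference: J·C⁻¹ = N·m·(s·A)⁻¹ = kg·m²·s⁻³·A⁻¹.
Each option:
  (1) [kg·m·s⁻³·A⁻¹] · [m] = kg·m²·s⁻³·A⁻¹  ← same
  (2) [s] / [kg⁻¹·m⁻²·s⁴·A²] = kg·m²·s⁻³·A⁻²
  (3) [kg·m⁻¹·s⁻²] · [m³·s⁻¹] = kg·m²·s⁻³
  (4) [m·s⁻¹] · [kg·s⁻²·A⁻¹] = kg·m·s⁻³·A⁻¹
  (5) T·m² = Wb·m⁻²·m² = kg·m²·s⁻²·A⁻¹
Only (1) matches kg·m²·s⁻³·A⁻¹.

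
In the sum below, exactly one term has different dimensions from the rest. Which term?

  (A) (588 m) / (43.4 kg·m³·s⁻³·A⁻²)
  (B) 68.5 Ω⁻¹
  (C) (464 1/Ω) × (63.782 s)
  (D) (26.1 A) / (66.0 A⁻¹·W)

In SI base units:
  (A) [m] / [kg·m³·s⁻³·A⁻²] = kg⁻¹·m⁻²·s³·A²
  (B) Ω⁻¹ = (V·A⁻¹)⁻¹ = kg⁻¹·m⁻²·s³·A²
  (C) [kg⁻¹·m⁻²·s³·A²] · [s] = kg⁻¹·m⁻²·s⁴·A²
  (D) [A] / [kg·m²·s⁻³·A⁻¹] = kg⁻¹·m⁻²·s³·A²
All reduce to kg⁻¹·m⁻²·s³·A² except (C), which is kg⁻¹·m⁻²·s⁴·A².

(C)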